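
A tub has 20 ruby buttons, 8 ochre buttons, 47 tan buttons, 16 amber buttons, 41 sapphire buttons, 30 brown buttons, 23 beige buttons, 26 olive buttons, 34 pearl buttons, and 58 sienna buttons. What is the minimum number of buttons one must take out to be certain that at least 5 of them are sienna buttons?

250

In the worst case for collecting sienna buttons, every non-sienna button comes out first.
There are 20 + 8 + 47 + 16 + 41 + 30 + 23 + 26 + 34 = 245 non-sienna buttons altogether.
After those, each further button must be sienna, so 245 + 5 = 250 draws guarantee 5 sienna buttons.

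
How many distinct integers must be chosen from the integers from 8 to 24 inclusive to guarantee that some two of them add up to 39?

A set avoiding the sum 39 can contain at most one of each pair {x, 39−x}, plus the 7 elements whose complement lies outside the range.
The integers 8, …, 19 (12 of them) are such a set: any two sum to at least 8+9 = 17 and at most 18+19 = 37 < 39.
Any 13th integer completes one of the 5 pairs, so 13 choices force a sum of 39.

13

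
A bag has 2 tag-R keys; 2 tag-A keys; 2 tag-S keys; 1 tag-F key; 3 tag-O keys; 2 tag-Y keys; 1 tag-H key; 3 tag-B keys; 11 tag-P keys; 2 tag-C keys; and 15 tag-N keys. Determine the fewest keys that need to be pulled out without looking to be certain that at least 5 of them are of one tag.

Put each drawn key into a box by tag. The largest draw with every box below 5 takes min(count, 4) from each tag; tags with fewer than 4 contribute all they have.
Σ min(cᵢ, 4) = 2 + 2 + 2 + 1 + 3 + 2 + 1 + 3 + 4 + 2 + 4 = 26.
Draw number 26 + 1 = 27 must push one box to 5.

27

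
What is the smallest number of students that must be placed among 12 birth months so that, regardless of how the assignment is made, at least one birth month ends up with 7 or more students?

With 72 students one could put exactly 6 in each of the 12 birth months, and no birth month would reach 7.
One more student must land in a birth month that already has 6, giving it 7.
So 12 × 6 + 1 = 73 students are required.

73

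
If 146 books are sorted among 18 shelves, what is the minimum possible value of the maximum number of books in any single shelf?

9

Pigeonhole: the 18 shelves are the holes and the 146 books are the pigeons.
If every shelf held at most 8 books, the total would be at most 18 × 8 = 144, which is less than 146.
So some shelf holds at least ⌈146/18⌉ = 9 books.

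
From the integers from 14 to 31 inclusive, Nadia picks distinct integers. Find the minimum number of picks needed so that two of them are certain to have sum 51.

Group the elements by complementary pair {x, 51−x}: {20,31}, {21,30}, {22,29}, …, giving 6 two-element pairs and 6 integers whose partner 51−x falls outside [14,31].
Pigeonhole: treating each of those 12 groups as a pigeonhole, one can pick one integer per group — 12 integers — with no two summing to 51.
The 13th integer lands in an occupied pair, forcing a sum of 51.

13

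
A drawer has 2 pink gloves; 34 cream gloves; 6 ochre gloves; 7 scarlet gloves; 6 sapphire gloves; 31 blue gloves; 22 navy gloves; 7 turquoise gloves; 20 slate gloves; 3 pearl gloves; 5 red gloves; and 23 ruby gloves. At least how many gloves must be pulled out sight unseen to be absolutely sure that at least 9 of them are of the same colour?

An adversary could hand out at most 8 gloves per colour (7 colours run out sooner): 2 + 8 + 6 + 7 + 6 + 8 + 8 + 7 + 8 + 3 + 5 + 8 = 76 gloves and still no colour has 9.
One more glove lands in a colour already at 8, so 77 draws are enough and 76 are not.

77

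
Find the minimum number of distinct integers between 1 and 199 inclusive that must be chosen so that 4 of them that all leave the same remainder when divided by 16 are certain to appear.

49

By pigeonhole, the 16 residue classes mod 16 are the pigeonholes.
With 48 integers one could put 3 in each residue class and have no class reach 4.
The 49th integer pushes some class to 4, so 16·3 + 1 = 49.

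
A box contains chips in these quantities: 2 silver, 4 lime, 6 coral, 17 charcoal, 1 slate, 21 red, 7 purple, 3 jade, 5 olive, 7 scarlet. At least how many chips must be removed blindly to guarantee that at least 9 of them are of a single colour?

52

By the pigeonhole principle, put each drawn chip into a box by colour. The largest draw with every box below 9 takes min(count, 8) from each colour; colours with fewer than 8 contribute all they have.
Σ min(cᵢ, 8) = 2 + 4 + 6 + 8 + 1 + 8 + 7 + 3 + 5 + 7 = 51.
Draw number 51 + 1 = 52 must push one box to 9.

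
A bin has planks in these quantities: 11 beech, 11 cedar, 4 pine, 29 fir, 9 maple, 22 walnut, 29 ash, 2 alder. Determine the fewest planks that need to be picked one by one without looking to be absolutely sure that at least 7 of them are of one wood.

43

By pigeonhole, the 8 woods are the holes; the planks drawn are the pigeons.
To avoid 7 of any one wood, the worst case takes at most 6 of each wood, or every plank of a wood that has fewer than 6.
That gives 6 + 6 + 4 + 6 + 6 + 6 + 6 + 2 = 42 planks with no wood reaching 7.
The next plank forces some wood to 7, so 42 + 1 = 43.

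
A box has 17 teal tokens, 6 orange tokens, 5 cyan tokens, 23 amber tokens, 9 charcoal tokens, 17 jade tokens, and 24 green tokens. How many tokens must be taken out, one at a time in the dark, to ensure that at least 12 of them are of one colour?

65

An adversary could hand out at most 11 tokens per colour (orange, cyan, charcoal run out sooner): 11 + 6 + 5 + 11 + 9 + 11 + 11 = 64 tokens and still no colour has 12.
One more token lands in a colour already at 11, so 65 draws are enough and 64 are not.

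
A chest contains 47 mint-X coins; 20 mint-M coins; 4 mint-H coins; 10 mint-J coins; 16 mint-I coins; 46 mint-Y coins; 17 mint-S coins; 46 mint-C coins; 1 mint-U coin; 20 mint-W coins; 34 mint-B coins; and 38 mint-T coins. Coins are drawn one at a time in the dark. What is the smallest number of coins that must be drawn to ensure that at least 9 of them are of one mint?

86

An adversary could hand out at most 8 coins per mint (mint-H, mint-U run out sooner): 8 + 8 + 4 + 8 + 8 + 8 + 8 + 8 + 1 + 8 + 8 + 8 = 85 coins and still no mint has 9.
Pigeonhole: one more coin lands in a mint already at 8, so 86 draws are enough and 85 are not.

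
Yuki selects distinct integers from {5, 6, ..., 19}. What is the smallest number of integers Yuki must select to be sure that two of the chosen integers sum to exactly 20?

Group the elements by complementary pair {x, 20−x}: {5,15}, {6,14}, {7,13}, …, giving 5 two-element pairs, the single value 10 (it cannot pair with itself since the integers are distinct), and 4 integers whose partner 20−x falls outside [5,19].
By the pigeonhole principle, treating each of those 10 groups as a pigeonhole, one can pick one integer per group — 10 integers — with no two summing to 20.
The 11th integer lands in an occupied pair, forcing a sum of 20.

11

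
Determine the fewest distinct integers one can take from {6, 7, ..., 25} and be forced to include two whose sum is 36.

A set avoiding the sum 36 can contain at most one of each pair {x, 36−x}, plus the 6 elements whose complement lies outside the range or equal to its own complement.
The integers 6, …, 18 (13 of them) are such a set: any two sum to at least 6+7 = 13 and at most 17+18 = 35 < 36.
By the pigeonhole principle, any 14th integer completes one of the 7 pairs, so 14 choices force a sum of 36.

14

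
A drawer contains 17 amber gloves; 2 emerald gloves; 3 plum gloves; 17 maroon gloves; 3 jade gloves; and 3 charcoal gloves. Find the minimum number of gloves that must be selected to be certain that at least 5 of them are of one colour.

The 6 colours are the holes; the gloves drawn are the pigeons.
To avoid 5 of any one colour, the worst case takes at most 4 of each colour, or every glove of a colour that has fewer than 4.
That gives 4 + 2 + 3 + 4 + 3 + 3 = 19 gloves with no colour reaching 5.
The next glove forces some colour to 5, so 19 + 1 = 20.

20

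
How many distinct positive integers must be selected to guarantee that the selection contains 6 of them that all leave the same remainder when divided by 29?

By pigeonhole, the 29 residue classes mod 29 are the pigeonholes.
With 145 integers one could put 5 in each residue class and have no class reach 6.
The 146th integer pushes some class to 6, so 29·5 + 1 = 146.

146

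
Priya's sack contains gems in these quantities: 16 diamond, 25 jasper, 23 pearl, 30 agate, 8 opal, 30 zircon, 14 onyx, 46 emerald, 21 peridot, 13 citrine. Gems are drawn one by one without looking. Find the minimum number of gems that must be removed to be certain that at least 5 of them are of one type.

41

An adversary could hand out at most 4 gems per type: 4 + 4 + 4 + 4 + 4 + 4 + 4 + 4 + 4 + 4 = 40 gems and still no type has 5.
Pigeonhole: one more gem lands in a type already at 4, so 41 draws are enough and 40 are not.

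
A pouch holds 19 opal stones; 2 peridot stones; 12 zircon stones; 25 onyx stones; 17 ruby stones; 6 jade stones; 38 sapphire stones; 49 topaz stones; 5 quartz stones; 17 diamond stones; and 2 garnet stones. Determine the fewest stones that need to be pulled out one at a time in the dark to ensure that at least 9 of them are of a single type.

72

Put each drawn stone into a box by type. The largest draw with every box below 9 takes min(count, 8) from each type; types with fewer than 8 contribute all they have.
Σ min(cᵢ, 8) = 8 + 2 + 8 + 8 + 8 + 6 + 8 + 8 + 5 + 8 + 2 = 71.
Draw number 71 + 1 = 72 must push one box to 9.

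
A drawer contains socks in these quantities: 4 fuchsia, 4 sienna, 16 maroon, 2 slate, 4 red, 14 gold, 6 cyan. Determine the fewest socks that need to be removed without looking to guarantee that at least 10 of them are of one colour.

39

By pigeonhole, the 7 colours are the holes; the socks drawn are the pigeons.
To avoid 10 of any one colour, the worst case takes at most 9 of each colour, or every sock of a colour that has fewer than 9.
That gives 4 + 4 + 9 + 2 + 4 + 9 + 6 = 38 socks with no colour reaching 10.
The next sock forces some colour to 10, so 38 + 1 = 39.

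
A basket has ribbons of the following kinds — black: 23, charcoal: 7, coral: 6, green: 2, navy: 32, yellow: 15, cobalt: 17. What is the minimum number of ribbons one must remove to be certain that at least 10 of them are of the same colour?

An adversary could hand out at most 9 ribbons per colour (charcoal, coral, green run out sooner): 9 + 7 + 6 + 2 + 9 + 9 + 9 = 51 ribbons and still no colour has 10.
One more ribbon lands in a colour already at 9, so 52 draws are enough and 51 are not.

52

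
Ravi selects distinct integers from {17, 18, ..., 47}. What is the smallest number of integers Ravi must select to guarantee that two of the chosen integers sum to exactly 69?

Group the elements by complementary pair {x, 69−x}: {22,47}, {23,46}, {24,45}, …, giving 13 two-element pairs and 5 integers whose partner 69−x falls outside [17,47].
Treating each of those 18 groups as a pigeonhole, one can pick one integer per group — 18 integers — with no two summing to 69.
The 19th integer lands in an occupied pair, forcing a sum of 69.

19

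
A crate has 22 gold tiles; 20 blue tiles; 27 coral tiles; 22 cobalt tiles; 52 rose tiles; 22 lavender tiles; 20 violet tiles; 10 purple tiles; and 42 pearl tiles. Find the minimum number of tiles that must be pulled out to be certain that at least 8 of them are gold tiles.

In the worst case for collecting gold tiles, every non-gold tile comes out first.
There are 20 + 27 + 22 + 52 + 22 + 20 + 10 + 42 = 215 non-gold tiles altogether.
After those, each further tile must be gold, so 215 + 8 = 223 draws guarantee 8 gold tiles.

223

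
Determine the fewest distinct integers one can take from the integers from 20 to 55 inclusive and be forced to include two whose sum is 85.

24

Group the elements by complementary pair {x, 85−x}: {30,55}, {31,54}, {32,53}, …, giving 13 two-element pairs and 10 integers whose partner 85−x falls outside [20,55].
Treating each of those 23 groups as a pigeonhole, one can pick one integer per group — 23 integers — with no two summing to 85.
The 24th integer lands in an occupied pair, forcing a sum of 85.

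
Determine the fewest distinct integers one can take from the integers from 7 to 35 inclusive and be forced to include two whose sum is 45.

Two chosen integers sum to 45 exactly when both halves of some pair {x, 45−x} with 10 ≤ x ≤ 45−x ≤ 35 are chosen — 13 such pairs.
The remaining 3 elements (those with no distinct partner in range) can never complete a 45-sum, so the worst case takes all of them and one from each pair: 3 + 13 = 16.
By the pigeonhole principle, the 17th integer has to be the second member of some pair, so 16 + 1 = 17.

17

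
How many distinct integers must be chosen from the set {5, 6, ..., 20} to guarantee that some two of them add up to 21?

11

Two chosen integers sum to 21 exactly when both halves of some pair {x, 21−x} with 5 ≤ x ≤ 21−x ≤ 16 are chosen — 6 such pairs.
The remaining 4 elements (those with no distinct partner in range) can never complete a 21-sum, so the worst case takes all of them and one from each pair: 4 + 6 = 10.
By pigeonhole, the 11th integer has to be the second member of some pair, so 10 + 1 = 11.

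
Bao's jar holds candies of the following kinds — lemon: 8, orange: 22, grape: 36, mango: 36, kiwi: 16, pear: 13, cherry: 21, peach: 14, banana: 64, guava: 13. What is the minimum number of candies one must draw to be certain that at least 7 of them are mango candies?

214

In the worst case for collecting mango candies, every non-mango candy comes out first.
There are 8 + 22 + 36 + 16 + 13 + 21 + 14 + 64 + 13 = 207 non-mango candies altogether.
After those, each further candy must be mango, so 207 + 7 = 214 draws guarantee 7 mango candies.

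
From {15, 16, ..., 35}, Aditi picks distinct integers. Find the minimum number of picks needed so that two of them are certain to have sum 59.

16

Group the elements by complementary pair {x, 59−x}: {24,35}, {25,34}, {26,33}, …, giving 6 two-element pairs and 9 integers whose partner 59−x falls outside [15,35].
Pigeonhole: treating each of those 15 groups as a pigeonhole, one can pick one integer per group — 15 integers — with no two summing to 59.
The 16th integer lands in an occupied pair, forcing a sum of 59.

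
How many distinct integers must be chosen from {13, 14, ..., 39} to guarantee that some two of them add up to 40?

Two chosen integers sum to 40 exactly when both halves of some pair {x, 40−x} with 13 ≤ x ≤ 40−x ≤ 27 are chosen — 7 such pairs.
The remaining 13 elements (those with no distinct partner in range) can never complete a 40-sum, so the worst case takes all of them and one from each pair: 13 + 7 = 20.
By pigeonhole, the 21st integer has to be the second member of some pair, so 20 + 1 = 21.

21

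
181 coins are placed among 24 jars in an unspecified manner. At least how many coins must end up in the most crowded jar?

8

The 24 jars are the holes and the 181 coins are the pigeons.
If every jar held at most 7 coins, the total would be at most 24 × 7 = 168, which is less than 181.
So some jar holds at least ⌈181/24⌉ = 8 coins.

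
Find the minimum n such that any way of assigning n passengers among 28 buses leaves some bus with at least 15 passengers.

With 392 passengers one could put exactly 14 in each of the 28 buses, and no bus would reach 15.
One more passenger must land in a bus that already has 14, giving it 15.
So 28 × 14 + 1 = 393 passengers are required.

393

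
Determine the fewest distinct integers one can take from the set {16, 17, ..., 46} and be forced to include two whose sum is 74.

23

Group the elements by complementary pair {x, 74−x}: {28,46}, {29,45}, {30,44}, …, giving 9 two-element pairs, the single value 37 (it cannot pair with itself since the integers are distinct), and 12 integers whose partner 74−x falls outside [16,46].
By pigeonhole, treating each of those 22 groups as a pigeonhole, one can pick one integer per group — 22 integers — with no two summing to 74.
The 23rd integer lands in an occupied pair, forcing a sum of 74.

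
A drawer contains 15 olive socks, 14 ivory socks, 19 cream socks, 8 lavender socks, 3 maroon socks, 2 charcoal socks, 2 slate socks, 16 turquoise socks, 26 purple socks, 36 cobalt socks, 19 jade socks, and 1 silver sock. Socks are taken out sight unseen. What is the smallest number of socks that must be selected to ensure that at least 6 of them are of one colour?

An adversary could hand out at most 5 socks per colour (4 colours run out sooner): 5 + 5 + 5 + 5 + 3 + 2 + 2 + 5 + 5 + 5 + 5 + 1 = 48 socks and still no colour has 6.
Pigeonhole: one more sock lands in a colour already at 5, so 49 draws are enough and 48 are not.

49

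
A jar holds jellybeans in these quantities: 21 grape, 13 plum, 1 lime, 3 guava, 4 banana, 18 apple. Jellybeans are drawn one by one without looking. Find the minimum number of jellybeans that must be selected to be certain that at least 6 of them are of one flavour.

An adversary could hand out at most 5 jellybeans per flavour (lime, guava, banana run out sooner): 5 + 5 + 1 + 3 + 4 + 5 = 23 jellybeans and still no flavour has 6.
By the pigeonhole principle, one more jellybean lands in a flavour already at 5, so 24 draws are enough and 23 are not.

24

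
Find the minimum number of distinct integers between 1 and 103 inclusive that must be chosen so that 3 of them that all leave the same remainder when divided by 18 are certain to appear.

37

Pigeonhole: the 18 residue classes mod 18 are the pigeonholes.
With 36 integers one could put 2 in each residue class and have no class reach 3.
The 37th integer pushes some class to 3, so 18·2 + 1 = 37.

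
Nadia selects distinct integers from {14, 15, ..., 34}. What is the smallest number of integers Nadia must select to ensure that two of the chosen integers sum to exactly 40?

A set avoiding the sum 40 can contain at most one of each pair {x, 40−x}, plus the 9 elements whose complement lies outside the range or equal to its own complement.
The integers 20, …, 34 (15 of them) are such a set: any two sum to at least 20+21 = 41 > 40.
By the pigeonhole principle, any 16th integer completes one of the 6 pairs, so 16 choices force a sum of 40.

16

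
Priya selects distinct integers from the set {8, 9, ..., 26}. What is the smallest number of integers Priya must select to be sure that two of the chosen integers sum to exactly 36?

12

A set avoiding the sum 36 can contain at most one of each pair {x, 36−x}, plus the 3 elements whose complement lies outside the range or equal to its own complement.
The integers 8, …, 18 (11 of them) are such a set: any two sum to at least 8+9 = 17 and at most 17+18 = 35 < 36.
Any 12th integer completes one of the 8 pairs, so 12 choices force a sum of 36.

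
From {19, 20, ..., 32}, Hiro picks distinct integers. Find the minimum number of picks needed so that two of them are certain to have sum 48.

10

A set avoiding the sum 48 can contain at most one of each pair {x, 48−x}, plus the 4 elements whose complement lies outside the range or equal to its own complement.
The integers 24, …, 32 (9 of them) are such a set: any two sum to at least 24+25 = 49 > 48.
Any 10th integer completes one of the 5 pairs, so 10 choices force a sum of 48.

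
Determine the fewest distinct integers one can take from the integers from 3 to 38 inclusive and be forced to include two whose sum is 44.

21

A set avoiding the sum 44 can contain at most one of each pair {x, 44−x}, plus the 4 elements whose complement lies outside the range or equal to its own complement.
The integers 3, …, 22 (20 of them) are such a set: any two sum to at least 3+4 = 7 and at most 21+22 = 43 < 44.
By the pigeonhole principle, any 21st integer completes one of the 16 pairs, so 21 choices force a sum of 44.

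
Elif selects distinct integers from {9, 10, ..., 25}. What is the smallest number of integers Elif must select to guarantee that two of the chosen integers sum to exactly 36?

A set avoiding the sum 36 can contain at most one of each pair {x, 36−x}, plus the 3 elements whose complement lies outside the range or equal to its own complement.
The integers 9, …, 18 (10 of them) are such a set: any two sum to at least 9+10 = 19 and at most 17+18 = 35 < 36.
Pigeonhole: any 11th integer completes one of the 7 pairs, so 11 choices force a sum of 36.

11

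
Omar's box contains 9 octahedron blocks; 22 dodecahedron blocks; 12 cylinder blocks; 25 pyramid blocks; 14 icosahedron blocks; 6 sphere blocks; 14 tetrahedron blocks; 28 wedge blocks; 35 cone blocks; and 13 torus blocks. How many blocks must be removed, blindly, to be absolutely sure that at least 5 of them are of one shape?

By pigeonhole, put each drawn block into a box by shape. The largest draw with every box below 5 takes min(count, 4) from each shape.
Σ min(cᵢ, 4) = 4 + 4 + 4 + 4 + 4 + 4 + 4 + 4 + 4 + 4 = 40.
Draw number 40 + 1 = 41 must push one box to 5.

41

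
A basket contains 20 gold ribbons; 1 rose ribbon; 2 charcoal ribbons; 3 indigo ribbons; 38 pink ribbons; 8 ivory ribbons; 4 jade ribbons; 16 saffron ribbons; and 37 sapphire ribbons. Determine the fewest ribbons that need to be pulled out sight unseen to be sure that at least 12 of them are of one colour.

63

The 9 colours are the holes; the ribbons drawn are the pigeons.
To avoid 12 of any one colour, the worst case takes at most 11 of each colour, or every ribbon of a colour that has fewer than 11.
That gives 11 + 1 + 2 + 3 + 11 + 8 + 4 + 11 + 11 = 62 ribbons with no colour reaching 12.
The next ribbon forces some colour to 12, so 62 + 1 = 63.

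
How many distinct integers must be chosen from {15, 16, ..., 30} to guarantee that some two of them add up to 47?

10

Group the elements by complementary pair {x, 47−x}: {17,30}, {18,29}, {19,28}, …, giving 7 two-element pairs and 2 integers whose partner 47−x falls outside [15,30].
Pigeonhole: treating each of those 9 groups as a pigeonhole, one can pick one integer per group — 9 integers — with no two summing to 47.
The 10th integer lands in an occupied pair, forcing a sum of 47.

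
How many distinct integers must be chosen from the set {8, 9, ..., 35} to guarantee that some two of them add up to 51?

19

Group the elements by complementary pair {x, 51−x}: {16,35}, {17,34}, {18,33}, …, giving 10 two-element pairs and 8 integers whose partner 51−x falls outside [8,35].
Pigeonhole: treating each of those 18 groups as a pigeonhole, one can pick one integer per group — 18 integers — with no two summing to 51.
The 19th integer lands in an occupied pair, forcing a sum of 51.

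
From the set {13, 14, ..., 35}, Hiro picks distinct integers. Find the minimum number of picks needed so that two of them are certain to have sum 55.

16

A set avoiding the sum 55 can contain at most one of each pair {x, 55−x}, plus the 7 elements whose complement lies outside the range.
The integers 13, …, 27 (15 of them) are such a set: any two sum to at least 13+14 = 27 and at most 26+27 = 53 < 55.
Pigeonhole: any 16th integer completes one of the 8 pairs, so 16 choices force a sum of 55.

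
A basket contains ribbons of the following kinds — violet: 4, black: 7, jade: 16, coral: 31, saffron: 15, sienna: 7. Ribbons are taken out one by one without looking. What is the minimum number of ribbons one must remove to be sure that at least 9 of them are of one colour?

43

By the pigeonhole principle, put each drawn ribbon into a box by colour. The largest draw with every box below 9 takes min(count, 8) from each colour; colours with fewer than 8 contribute all they have.
Σ min(cᵢ, 8) = 4 + 7 + 8 + 8 + 8 + 7 = 42.
Draw number 42 + 1 = 43 must push one box to 9.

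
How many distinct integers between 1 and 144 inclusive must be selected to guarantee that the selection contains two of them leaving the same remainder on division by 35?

36

The 35 residue classes mod 35 are the pigeonholes.
With 35 integers one could put 1 in each residue class and have no class reach 2.
The 36th integer pushes some class to 2, so 35·1 + 1 = 36.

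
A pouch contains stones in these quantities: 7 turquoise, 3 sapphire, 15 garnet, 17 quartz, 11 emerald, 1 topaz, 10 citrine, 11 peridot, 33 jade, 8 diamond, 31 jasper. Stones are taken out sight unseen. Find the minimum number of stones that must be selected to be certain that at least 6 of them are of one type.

Pigeonhole: the 11 types are the holes; the stones drawn are the pigeons.
To avoid 6 of any one type, the worst case takes at most 5 of each type, or every stone of a type that has fewer than 5.
That gives 5 + 3 + 5 + 5 + 5 + 1 + 5 + 5 + 5 + 5 + 5 = 49 stones with no type reaching 6.
The next stone forces some type to 6, so 49 + 1 = 50.

50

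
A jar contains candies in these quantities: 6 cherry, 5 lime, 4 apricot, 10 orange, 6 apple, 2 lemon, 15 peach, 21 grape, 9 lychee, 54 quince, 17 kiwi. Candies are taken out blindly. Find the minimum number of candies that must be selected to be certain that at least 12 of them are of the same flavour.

Put each drawn candy into a box by flavour. The largest draw with every box below 12 takes min(count, 11) from each flavour; flavours with fewer than 11 contribute all they have.
Σ min(cᵢ, 11) = 6 + 5 + 4 + 10 + 6 + 2 + 11 + 11 + 9 + 11 + 11 = 86.
Draw number 86 + 1 = 87 must push one box to 12.

87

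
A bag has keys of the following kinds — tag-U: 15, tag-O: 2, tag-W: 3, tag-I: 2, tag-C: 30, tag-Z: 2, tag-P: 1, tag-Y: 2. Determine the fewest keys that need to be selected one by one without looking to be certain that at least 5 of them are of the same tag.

An adversary could hand out at most 4 keys per tag (6 tags run out sooner): 4 + 2 + 3 + 2 + 4 + 2 + 1 + 2 = 20 keys and still no tag has 5.
One more key lands in a tag already at 4, so 21 draws are enough and 20 are not.

21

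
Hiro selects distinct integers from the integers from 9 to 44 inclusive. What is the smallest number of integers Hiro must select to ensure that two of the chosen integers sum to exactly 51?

20

Group the elements by complementary pair {x, 51−x}: {9,42}, {10,41}, {11,40}, …, giving 17 two-element pairs and 2 integers whose partner 51−x falls outside [9,44].
Treating each of those 19 groups as a pigeonhole, one can pick one integer per group — 19 integers — with no two summing to 51.
The 20th integer lands in an occupied pair, forcing a sum of 51.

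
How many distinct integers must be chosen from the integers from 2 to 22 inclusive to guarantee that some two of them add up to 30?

15

Group the elements by complementary pair {x, 30−x}: {8,22}, {9,21}, {10,20}, …, giving 7 two-element pairs; the single value 15 (it cannot pair with itself since the integers are distinct); and 6 integers whose partner 30−x falls outside [2,22].
Treating each of those 14 groups as a pigeonhole, one can pick one integer per group — 14 integers — with no two summing to 30.
The 15th integer lands in an occupied pair, forcing a sum of 30.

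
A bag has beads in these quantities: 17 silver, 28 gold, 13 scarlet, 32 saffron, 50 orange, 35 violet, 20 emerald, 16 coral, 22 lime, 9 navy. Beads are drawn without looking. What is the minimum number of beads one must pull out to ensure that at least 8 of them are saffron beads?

In the worst case for collecting saffron beads, every non-saffron bead comes out first.
There are 17 + 28 + 13 + 50 + 35 + 20 + 16 + 22 + 9 = 210 non-saffron beads altogether.
After those, each further bead must be saffron, so 210 + 8 = 218 draws guarantee 8 saffron beads.

218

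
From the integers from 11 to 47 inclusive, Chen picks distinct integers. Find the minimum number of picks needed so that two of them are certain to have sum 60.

21

A set avoiding the sum 60 can contain at most one of each pair {x, 60−x}, plus the 3 elements whose complement lies outside the range or equal to its own complement.
The integers 11, …, 30 (20 of them) are such a set: any two sum to at least 11+12 = 23 and at most 29+30 = 59 < 60.
Any 21st integer completes one of the 17 pairs, so 21 choices force a sum of 60.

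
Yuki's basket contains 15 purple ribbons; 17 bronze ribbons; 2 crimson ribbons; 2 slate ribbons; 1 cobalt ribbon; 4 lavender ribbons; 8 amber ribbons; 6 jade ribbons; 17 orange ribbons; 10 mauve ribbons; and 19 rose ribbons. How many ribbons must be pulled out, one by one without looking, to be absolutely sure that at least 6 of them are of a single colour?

By pigeonhole, put each drawn ribbon into a box by colour. The largest draw with every box below 6 takes min(count, 5) from each colour; colours with fewer than 5 contribute all they have.
Σ min(cᵢ, 5) = 5 + 5 + 2 + 2 + 1 + 4 + 5 + 5 + 5 + 5 + 5 = 44.
Draw number 44 + 1 = 45 must push one box to 6.

45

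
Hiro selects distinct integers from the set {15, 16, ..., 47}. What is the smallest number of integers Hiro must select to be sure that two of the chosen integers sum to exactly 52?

23

A set avoiding the sum 52 can contain at most one of each pair {x, 52−x}, plus the 11 elements whose complement lies outside the range or equal to its own complement.
The integers 26, …, 47 (22 of them) are such a set: any two sum to at least 26+27 = 53 > 52.
Any 23rd integer completes one of the 11 pairs, so 23 choices force a sum of 52.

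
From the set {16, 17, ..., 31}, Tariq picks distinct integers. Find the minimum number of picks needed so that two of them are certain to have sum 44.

Group the elements by complementary pair {x, 44−x}: {16,28}, {17,27}, {18,26}, …, giving 6 two-element pairs, the single value 22 (it cannot pair with itself since the integers are distinct), and 3 integers whose partner 44−x falls outside [16,31].
By the pigeonhole principle, treating each of those 10 groups as a pigeonhole, one can pick one integer per group — 10 integers — with no two summing to 44.
The 11th integer lands in an occupied pair, forcing a sum of 44.

11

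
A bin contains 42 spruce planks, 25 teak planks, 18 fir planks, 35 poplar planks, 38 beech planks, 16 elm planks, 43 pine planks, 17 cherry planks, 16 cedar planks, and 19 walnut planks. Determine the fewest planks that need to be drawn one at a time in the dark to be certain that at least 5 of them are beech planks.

236

In the worst case for collecting beech planks, every non-beech plank comes out first.
There are 42 + 25 + 18 + 35 + 16 + 43 + 17 + 16 + 19 = 231 non-beech planks altogether.
After those, each further plank must be beech, so 231 + 5 = 236 draws guarantee 5 beech planks.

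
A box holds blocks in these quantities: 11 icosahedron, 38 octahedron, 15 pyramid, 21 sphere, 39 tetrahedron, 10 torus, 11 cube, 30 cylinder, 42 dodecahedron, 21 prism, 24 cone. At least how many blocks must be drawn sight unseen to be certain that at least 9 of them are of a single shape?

89

By pigeonhole, the 11 shapes are the holes; the blocks drawn are the pigeons.
To avoid 9 of any one shape, the worst case takes at most 8 of each shape.
That gives 8 + 8 + 8 + 8 + 8 + 8 + 8 + 8 + 8 + 8 + 8 = 88 blocks with no shape reaching 9.
The next block forces some shape to 9, so 88 + 1 = 89.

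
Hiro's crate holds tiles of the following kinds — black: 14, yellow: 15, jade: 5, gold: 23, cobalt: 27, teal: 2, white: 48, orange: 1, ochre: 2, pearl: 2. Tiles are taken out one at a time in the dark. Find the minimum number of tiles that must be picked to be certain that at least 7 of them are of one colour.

43

By pigeonhole, put each drawn tile into a box by colour. The largest draw with every box below 7 takes min(count, 6) from each colour; colours with fewer than 6 contribute all they have.
Σ min(cᵢ, 6) = 6 + 6 + 5 + 6 + 6 + 2 + 6 + 1 + 2 + 2 = 42.
Draw number 42 + 1 = 43 must push one box to 7.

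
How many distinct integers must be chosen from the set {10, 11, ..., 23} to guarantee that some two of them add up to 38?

A set avoiding the sum 38 can contain at most one of each pair {x, 38−x}, plus the 6 elements whose complement lies outside the range or equal to its own complement.
The integers 10, …, 19 (10 of them) are such a set: any two sum to at least 10+11 = 21 and at most 18+19 = 37 < 38.
Any 11th integer completes one of the 4 pairs, so 11 choices force a sum of 38.

11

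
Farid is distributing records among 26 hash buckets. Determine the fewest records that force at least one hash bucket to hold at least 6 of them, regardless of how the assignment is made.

131

With 130 records one could put exactly 5 in each of the 26 hash buckets, and no hash bucket would reach 6.
Pigeonhole: one more record must land in a hash bucket that already has 5, giving it 6.
So 26 × 5 + 1 = 131 records are required.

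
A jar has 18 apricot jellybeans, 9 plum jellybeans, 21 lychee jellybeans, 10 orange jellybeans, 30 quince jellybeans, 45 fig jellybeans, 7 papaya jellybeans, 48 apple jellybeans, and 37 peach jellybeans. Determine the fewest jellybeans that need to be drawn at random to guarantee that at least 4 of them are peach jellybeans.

In the worst case for collecting peach jellybeans, every non-peach jellybean comes out first.
There are 18 + 9 + 21 + 10 + 30 + 45 + 7 + 48 = 188 non-peach jellybeans altogether.
After those, each further jellybean must be peach, so 188 + 4 = 192 draws guarantee 4 peach jellybeans.

192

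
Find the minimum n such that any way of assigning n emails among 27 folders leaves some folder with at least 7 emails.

163

With 162 emails one could put exactly 6 in each of the 27 folders, and no folder would reach 7.
By the pigeonhole principle, one more email must land in a folder that already has 6, giving it 7.
So 27 × 6 + 1 = 163 emails are required.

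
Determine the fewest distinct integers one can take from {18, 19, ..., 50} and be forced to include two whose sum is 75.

21

Two chosen integers sum to 75 exactly when both halves of some pair {x, 75−x} with 25 ≤ x ≤ 75−x ≤ 50 are chosen — 13 such pairs.
The remaining 7 elements (those with no distinct partner in range) can never complete a 75-sum, so the worst case takes all of them and one from each pair: 7 + 13 = 20.
The 21st integer has to be the second member of some pair, so 20 + 1 = 21.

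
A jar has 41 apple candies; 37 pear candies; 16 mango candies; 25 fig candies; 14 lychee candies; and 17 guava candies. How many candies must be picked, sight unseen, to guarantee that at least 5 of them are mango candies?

In the worst case for collecting mango candies, every non-mango candy comes out first.
There are 41 + 37 + 25 + 14 + 17 = 134 non-mango candies altogether.
After those, each further candy must be mango, so 134 + 5 = 139 draws guarantee 5 mango candies.

139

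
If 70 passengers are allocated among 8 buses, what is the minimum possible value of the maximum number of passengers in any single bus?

9

The 8 buses are the holes and the 70 passengers are the pigeons.
If every bus held at most 8 passengers, the total would be at most 8 × 8 = 64, which is less than 70.
So some bus holds at least ⌈70/8⌉ = 9 passengers.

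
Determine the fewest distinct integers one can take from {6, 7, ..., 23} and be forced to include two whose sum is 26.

A set avoiding the sum 26 can contain at most one of each pair {x, 26−x}, plus the 4 elements whose complement lies outside the range or equal to its own complement.
The integers 13, …, 23 (11 of them) are such a set: any two sum to at least 13+14 = 27 > 26.
By the pigeonhole principle, any 12th integer completes one of the 7 pairs, so 12 choices force a sum of 26.

12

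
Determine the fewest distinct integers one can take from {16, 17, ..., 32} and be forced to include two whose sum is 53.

Two chosen integers sum to 53 exactly when both halves of some pair {x, 53−x} with 21 ≤ x ≤ 53−x ≤ 32 are chosen — 6 such pairs.
The remaining 5 elements (those with no distinct partner in range) can never complete a 53-sum, so the worst case takes all of them and one from each pair: 5 + 6 = 11.
The 12th integer has to be the second member of some pair, so 11 + 1 = 12.

12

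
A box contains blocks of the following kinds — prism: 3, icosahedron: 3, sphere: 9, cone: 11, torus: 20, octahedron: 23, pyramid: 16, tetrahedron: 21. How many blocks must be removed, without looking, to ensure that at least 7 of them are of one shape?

Pigeonhole: put each drawn block into a box by shape. The largest draw with every box below 7 takes min(count, 6) from each shape; shapes with fewer than 6 contribute all they have.
Σ min(cᵢ, 6) = 3 + 3 + 6 + 6 + 6 + 6 + 6 + 6 = 42.
Draw number 42 + 1 = 43 must push one box to 7.

43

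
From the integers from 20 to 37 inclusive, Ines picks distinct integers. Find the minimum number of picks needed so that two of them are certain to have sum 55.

11

Group the elements by complementary pair {x, 55−x}: {20,35}, {21,34}, {22,33}, …, giving 8 two-element pairs and 2 integers whose partner 55−x falls outside [20,37].
By pigeonhole, treating each of those 10 groups as a pigeonhole, one can pick one integer per group — 10 integers — with no two summing to 55.
The 11th integer lands in an occupied pair, forcing a sum of 55.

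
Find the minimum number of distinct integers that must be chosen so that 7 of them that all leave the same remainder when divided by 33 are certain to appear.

199

The 33 residue classes mod 33 are the pigeonholes.
With 198 integers one could put 6 in each residue class and have no class reach 7.
The 199th integer pushes some class to 7, so 33·6 + 1 = 199.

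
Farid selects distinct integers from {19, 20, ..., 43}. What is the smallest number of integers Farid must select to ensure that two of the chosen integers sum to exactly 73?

19

Two chosen integers sum to 73 exactly when both halves of some pair {x, 73−x} with 30 ≤ x ≤ 73−x ≤ 43 are chosen — 7 such pairs.
The remaining 11 elements (those with no distinct partner in range) can never complete a 73-sum, so the worst case takes all of them and one from each pair: 11 + 7 = 18.
By pigeonhole, the 19th integer has to be the second member of some pair, so 18 + 1 = 19.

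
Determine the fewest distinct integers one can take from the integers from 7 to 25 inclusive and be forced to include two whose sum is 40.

A set avoiding the sum 40 can contain at most one of each pair {x, 40−x}, plus the 9 elements whose complement lies outside the range or equal to its own complement.
The integers 7, …, 20 (14 of them) are such a set: any two sum to at least 7+8 = 15 and at most 19+20 = 39 < 40.
By pigeonhole, any 15th integer completes one of the 5 pairs, so 15 choices force a sum of 40.

15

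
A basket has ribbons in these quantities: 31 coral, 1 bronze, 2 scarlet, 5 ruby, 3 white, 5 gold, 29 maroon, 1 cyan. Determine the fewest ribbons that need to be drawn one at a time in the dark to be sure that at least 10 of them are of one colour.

36

An adversary could hand out at most 9 ribbons per colour (6 colours run out sooner): 9 + 1 + 2 + 5 + 3 + 5 + 9 + 1 = 35 ribbons and still no colour has 10.
One more ribbon lands in a colour already at 9, so 36 draws are enough and 35 are not.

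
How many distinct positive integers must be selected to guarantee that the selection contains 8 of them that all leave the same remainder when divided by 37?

260

By the pigeonhole principle, the 37 residue classes mod 37 are the pigeonholes.
With 259 integers one could put 7 in each residue class and have no class reach 8.
The 260th integer pushes some class to 8, so 37·7 + 1 = 260.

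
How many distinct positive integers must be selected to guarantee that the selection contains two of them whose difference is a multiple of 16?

17

Integers whose pairwise differences are multiples of 16 are exactly those sharing a remainder mod 16. The 16 residue classes mod 16 are the pigeonholes.
With 16 integers one could put 1 in each residue class and have no class reach 2.
The 17th integer pushes some class to 2, so 16·1 + 1 = 17.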